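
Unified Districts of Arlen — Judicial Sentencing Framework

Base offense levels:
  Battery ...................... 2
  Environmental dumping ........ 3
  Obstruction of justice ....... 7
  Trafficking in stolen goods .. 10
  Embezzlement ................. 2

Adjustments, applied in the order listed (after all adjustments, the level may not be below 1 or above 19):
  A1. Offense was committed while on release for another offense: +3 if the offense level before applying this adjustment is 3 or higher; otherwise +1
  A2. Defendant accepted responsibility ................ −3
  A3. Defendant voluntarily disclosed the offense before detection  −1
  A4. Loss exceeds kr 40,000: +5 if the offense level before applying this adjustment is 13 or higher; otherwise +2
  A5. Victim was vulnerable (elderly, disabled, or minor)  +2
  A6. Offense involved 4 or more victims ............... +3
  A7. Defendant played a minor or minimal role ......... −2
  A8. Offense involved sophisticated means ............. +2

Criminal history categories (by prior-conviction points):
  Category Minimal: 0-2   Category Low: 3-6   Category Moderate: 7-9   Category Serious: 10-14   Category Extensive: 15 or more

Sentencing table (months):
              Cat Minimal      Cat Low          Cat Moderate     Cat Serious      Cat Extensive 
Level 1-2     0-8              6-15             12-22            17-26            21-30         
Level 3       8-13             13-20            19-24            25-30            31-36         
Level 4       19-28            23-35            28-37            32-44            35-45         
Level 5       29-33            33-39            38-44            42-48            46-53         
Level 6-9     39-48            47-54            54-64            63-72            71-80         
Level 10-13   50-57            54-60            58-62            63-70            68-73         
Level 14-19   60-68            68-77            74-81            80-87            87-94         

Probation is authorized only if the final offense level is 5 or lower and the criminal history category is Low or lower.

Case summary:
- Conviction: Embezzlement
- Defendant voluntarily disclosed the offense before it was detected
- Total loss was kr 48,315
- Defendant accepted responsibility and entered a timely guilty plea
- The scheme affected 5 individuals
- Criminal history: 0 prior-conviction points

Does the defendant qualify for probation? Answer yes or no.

Base offense level for embezzlement: 2.
A2 applies: 2 − 3 = -1.
A3 applies: -1 − 1 = -2.
A4 applies (level before this adjustment is -2 < 13, so +2): -2 + 2 = 0.
A6 applies: 0 + 3 = 3.
A7 does not apply.
A8 does not apply.
Final offense level: 3.
Criminal history: 0 prior points → Category Minimal (0-2).
Level 3 falls in the 3 band.
Grid: Level 3 × Category Minimal = 8-13 months.
Probation check: level 3 ≤ 5 and category Minimal ≤ Low → eligible.

Yes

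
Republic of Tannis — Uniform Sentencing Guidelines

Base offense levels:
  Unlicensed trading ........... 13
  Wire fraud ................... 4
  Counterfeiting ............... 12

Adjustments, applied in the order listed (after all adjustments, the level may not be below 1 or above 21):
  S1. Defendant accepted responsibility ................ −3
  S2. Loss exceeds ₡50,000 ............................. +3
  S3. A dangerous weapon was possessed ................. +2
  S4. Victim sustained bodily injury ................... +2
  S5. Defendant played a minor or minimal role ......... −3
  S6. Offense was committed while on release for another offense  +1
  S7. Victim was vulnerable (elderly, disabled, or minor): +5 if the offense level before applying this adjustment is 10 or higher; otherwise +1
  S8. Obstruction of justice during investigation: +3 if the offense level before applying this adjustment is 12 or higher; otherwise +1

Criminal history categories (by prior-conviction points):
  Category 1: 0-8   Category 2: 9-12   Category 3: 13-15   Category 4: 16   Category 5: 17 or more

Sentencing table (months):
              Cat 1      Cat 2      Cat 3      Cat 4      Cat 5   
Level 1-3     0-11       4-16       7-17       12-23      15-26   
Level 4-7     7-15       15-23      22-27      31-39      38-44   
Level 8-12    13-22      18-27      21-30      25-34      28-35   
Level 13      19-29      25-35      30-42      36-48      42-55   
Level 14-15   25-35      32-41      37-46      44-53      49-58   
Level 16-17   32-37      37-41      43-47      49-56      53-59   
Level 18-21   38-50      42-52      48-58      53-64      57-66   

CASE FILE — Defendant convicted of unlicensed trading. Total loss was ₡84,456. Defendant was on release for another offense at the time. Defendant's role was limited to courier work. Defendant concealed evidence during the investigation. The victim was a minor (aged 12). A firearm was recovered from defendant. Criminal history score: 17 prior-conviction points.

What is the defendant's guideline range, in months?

57-66 months

Base offense level for unlicensed trading: 13.
S1 does not apply.
S2 applies: 13 + 3 = 16.
S3 applies: 16 + 2 = 18.
S5 applies: 18 − 3 = 15.
S6 applies: 15 + 1 = 16.
S7 applies (level before this adjustment is 16 ≥ 10, so +5): 16 + 5 = 21.
S8 applies (level before this adjustment is 21 ≥ 12, so +3): 21 + 3 = 24.
Level 24 exceeds the maximum of 21; capped at 21.
Final offense level: 21.
Criminal history: 17 prior points → Category 5 (17+).
Level 21 falls in the 18-21 band.
Grid: Level 18-21 × Category 5 = 57-66 months.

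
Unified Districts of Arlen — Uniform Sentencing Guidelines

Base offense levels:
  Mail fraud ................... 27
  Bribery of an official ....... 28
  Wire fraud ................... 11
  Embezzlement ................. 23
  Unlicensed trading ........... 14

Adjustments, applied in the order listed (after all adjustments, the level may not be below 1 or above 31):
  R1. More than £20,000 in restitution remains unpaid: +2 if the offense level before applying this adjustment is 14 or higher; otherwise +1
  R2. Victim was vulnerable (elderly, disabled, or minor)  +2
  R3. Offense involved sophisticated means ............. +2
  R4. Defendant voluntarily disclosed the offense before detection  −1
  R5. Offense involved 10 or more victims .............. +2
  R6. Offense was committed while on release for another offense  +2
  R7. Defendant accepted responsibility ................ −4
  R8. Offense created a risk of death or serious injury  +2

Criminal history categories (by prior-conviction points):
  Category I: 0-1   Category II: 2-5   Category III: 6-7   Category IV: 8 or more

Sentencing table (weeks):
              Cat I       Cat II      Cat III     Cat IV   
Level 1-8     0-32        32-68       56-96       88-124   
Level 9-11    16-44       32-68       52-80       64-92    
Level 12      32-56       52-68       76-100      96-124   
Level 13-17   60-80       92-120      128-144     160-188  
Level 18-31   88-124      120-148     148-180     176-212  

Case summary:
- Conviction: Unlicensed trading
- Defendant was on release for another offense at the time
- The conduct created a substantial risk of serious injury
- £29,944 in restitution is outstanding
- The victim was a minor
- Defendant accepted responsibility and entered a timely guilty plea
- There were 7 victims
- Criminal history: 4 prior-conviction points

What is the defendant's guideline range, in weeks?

Base offense level for unlicensed trading: 14.
R1 applies (level before this adjustment is 14 ≥ 14, so +2): 14 + 2 = 16.
R2 applies: 16 + 2 = 18.
R4 does not apply.
R5 does not apply.
R6 applies: 18 + 2 = 20.
R7 applies: 20 − 4 = 16.
R8 applies: 16 + 2 = 18.
Final offense level: 18.
Criminal history: 4 prior points → Category II (2-5).
Level 18 falls in the 18-31 band.
Grid: Level 18-31 × Category II = 120-148 weeks.

120-148 weeks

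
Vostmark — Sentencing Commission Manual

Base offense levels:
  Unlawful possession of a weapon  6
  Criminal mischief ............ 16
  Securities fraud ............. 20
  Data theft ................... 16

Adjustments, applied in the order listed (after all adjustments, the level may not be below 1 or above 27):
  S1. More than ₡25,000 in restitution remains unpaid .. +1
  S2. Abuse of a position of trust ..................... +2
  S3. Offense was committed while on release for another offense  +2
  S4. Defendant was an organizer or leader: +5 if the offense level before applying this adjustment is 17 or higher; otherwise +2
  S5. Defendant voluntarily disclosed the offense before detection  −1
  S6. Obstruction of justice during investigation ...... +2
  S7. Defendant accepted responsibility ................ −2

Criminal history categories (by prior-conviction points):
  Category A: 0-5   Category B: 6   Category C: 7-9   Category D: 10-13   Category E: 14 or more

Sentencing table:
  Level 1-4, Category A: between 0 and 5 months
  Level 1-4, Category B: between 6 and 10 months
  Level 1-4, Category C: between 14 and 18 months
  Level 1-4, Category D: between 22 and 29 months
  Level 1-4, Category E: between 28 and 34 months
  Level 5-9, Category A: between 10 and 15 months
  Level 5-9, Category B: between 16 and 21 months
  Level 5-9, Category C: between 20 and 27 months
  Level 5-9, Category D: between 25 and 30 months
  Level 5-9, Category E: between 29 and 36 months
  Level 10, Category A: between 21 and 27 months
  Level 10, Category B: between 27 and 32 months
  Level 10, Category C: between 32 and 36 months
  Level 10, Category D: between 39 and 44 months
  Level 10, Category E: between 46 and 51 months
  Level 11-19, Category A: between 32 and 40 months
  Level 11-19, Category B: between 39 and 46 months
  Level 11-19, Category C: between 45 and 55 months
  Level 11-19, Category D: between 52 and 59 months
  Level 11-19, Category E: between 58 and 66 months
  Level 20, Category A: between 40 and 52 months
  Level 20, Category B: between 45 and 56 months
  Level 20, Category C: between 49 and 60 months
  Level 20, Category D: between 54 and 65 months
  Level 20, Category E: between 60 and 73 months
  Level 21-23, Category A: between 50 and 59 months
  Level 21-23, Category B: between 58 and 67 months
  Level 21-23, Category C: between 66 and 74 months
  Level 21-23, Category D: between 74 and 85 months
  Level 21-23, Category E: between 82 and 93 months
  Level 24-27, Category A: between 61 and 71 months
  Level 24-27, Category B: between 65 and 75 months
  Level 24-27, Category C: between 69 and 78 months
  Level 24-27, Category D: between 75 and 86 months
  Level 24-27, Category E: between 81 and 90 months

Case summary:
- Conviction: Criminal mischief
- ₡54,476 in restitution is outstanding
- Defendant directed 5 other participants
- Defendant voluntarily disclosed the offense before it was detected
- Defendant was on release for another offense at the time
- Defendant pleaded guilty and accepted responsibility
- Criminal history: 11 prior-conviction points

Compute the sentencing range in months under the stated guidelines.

74-85 months

Base offense level for criminal mischief: 16.
S1 applies: 16 + 1 = 17.
S2 does not apply.
S3 applies: 17 + 2 = 19.
S4 applies (level before this adjustment is 19 ≥ 17, so +5): 19 + 5 = 24.
S5 applies: 24 − 1 = 23.
S7 applies: 23 − 2 = 21.
Final offense level: 21.
Criminal history: 11 prior points → Category D (10-13).
Level 21 falls in the 21-23 band.
Grid: Level 21-23 × Category D = 74-85 months.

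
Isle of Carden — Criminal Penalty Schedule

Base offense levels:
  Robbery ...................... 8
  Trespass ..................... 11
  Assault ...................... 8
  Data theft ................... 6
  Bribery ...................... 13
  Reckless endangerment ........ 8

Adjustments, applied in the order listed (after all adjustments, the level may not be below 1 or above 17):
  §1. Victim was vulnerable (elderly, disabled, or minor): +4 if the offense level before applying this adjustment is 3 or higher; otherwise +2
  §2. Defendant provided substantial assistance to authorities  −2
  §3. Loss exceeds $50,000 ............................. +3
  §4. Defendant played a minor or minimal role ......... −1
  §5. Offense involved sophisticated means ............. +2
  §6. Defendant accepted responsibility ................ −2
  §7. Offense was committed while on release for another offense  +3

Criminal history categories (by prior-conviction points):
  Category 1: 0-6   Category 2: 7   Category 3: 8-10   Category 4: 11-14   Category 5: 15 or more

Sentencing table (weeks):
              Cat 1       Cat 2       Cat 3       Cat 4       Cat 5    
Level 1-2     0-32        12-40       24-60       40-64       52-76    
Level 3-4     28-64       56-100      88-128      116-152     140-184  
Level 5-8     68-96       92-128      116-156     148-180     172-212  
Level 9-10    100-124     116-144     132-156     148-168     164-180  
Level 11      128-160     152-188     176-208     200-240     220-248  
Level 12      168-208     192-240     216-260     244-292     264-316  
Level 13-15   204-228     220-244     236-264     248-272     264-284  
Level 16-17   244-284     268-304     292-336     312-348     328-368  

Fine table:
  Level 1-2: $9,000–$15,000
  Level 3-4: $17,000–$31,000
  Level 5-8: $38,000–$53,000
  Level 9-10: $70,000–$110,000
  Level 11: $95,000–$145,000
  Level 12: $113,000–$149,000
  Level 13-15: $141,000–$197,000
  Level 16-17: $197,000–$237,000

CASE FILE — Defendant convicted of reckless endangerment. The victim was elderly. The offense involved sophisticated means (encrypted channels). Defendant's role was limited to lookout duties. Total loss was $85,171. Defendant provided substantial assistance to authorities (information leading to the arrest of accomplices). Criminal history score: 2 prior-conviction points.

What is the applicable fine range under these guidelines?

Base offense level for reckless endangerment: 8.
§1 applies (level before this adjustment is 8 ≥ 3, so +4): 8 + 4 = 12.
§2 applies: 12 − 2 = 10.
§3 applies: 10 + 3 = 13.
§4 applies: 13 − 1 = 12.
§5 applies: 12 + 2 = 14.
§6 does not apply.
§7 does not apply.
Final offense level: 14.
Level 14 falls in the 13-15 band.
Fine table: Level 13-15 → $141,000–$197,000.

$141,000–$197,000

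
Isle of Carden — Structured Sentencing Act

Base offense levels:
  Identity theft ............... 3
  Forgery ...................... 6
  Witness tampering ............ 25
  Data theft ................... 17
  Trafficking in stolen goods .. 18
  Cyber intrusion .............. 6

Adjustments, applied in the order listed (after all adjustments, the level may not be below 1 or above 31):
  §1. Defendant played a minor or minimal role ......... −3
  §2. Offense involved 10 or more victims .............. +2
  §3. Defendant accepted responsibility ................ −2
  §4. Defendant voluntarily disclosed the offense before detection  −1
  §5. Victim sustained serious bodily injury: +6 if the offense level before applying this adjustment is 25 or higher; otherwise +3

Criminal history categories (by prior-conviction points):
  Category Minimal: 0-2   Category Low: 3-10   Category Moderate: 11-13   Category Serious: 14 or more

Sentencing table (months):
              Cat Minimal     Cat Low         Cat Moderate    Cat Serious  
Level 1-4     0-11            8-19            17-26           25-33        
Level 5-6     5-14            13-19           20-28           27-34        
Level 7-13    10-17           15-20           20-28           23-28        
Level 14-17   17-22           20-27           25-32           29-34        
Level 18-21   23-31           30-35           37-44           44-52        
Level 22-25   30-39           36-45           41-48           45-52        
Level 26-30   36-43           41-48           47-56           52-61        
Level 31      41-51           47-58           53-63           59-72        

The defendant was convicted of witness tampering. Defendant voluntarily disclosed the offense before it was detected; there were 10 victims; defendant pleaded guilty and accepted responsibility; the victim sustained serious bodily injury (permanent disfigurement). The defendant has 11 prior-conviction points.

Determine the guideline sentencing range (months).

Base offense level for witness tampering: 25.
§1 does not apply.
§2 applies: 25 + 2 = 27.
§3 applies: 27 − 2 = 25.
§4 applies: 25 − 1 = 24.
§5 applies (level before this adjustment is 24 < 25, so +3): 24 + 3 = 27.
Final offense level: 27.
Criminal history: 11 prior points → Category Moderate (11-13).
Level 27 falls in the 26-30 band.
Grid: Level 26-30 × Category Moderate = 47-56 months.

47-56 months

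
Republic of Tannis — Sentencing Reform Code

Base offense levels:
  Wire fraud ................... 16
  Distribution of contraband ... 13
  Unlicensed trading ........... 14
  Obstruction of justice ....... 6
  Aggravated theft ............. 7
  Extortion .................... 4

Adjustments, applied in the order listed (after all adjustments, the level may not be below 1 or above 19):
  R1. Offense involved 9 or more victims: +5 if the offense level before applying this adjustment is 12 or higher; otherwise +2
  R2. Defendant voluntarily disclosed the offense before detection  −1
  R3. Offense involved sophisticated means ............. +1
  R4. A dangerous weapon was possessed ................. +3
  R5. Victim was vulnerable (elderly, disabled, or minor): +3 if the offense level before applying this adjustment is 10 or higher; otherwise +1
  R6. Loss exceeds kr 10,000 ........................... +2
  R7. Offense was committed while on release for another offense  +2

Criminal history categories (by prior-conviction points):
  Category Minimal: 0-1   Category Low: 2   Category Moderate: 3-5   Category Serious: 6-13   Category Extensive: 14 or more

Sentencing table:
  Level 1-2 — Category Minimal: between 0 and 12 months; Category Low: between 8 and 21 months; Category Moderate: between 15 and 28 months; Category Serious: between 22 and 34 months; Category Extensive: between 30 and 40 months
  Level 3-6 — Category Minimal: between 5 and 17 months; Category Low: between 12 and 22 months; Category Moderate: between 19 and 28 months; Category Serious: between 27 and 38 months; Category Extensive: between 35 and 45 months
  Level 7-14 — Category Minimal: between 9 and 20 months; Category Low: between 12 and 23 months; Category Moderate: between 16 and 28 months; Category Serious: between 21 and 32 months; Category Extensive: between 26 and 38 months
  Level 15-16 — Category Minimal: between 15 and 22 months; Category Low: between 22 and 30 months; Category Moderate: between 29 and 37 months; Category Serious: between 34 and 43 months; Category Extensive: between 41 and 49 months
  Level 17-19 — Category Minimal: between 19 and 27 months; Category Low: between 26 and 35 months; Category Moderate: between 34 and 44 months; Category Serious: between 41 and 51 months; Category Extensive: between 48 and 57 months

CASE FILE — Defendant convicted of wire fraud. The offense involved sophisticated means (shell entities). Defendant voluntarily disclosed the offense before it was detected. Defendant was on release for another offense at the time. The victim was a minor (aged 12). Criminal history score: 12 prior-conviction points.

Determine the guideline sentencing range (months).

41-51 months

Base offense level for wire fraud: 16.
R2 applies: 16 − 1 = 15.
R3 applies: 15 + 1 = 16.
R4 does not apply.
R5 applies (level before this adjustment is 16 ≥ 10, so +3): 16 + 3 = 19.
R7 applies: 19 + 2 = 21.
Level 21 exceeds the maximum of 19; capped at 19.
Final offense level: 19.
Criminal history: 12 prior points → Category Serious (6-13).
Level 19 falls in the 17-19 band.
Grid: Level 17-19 × Category Serious = 41-51 months.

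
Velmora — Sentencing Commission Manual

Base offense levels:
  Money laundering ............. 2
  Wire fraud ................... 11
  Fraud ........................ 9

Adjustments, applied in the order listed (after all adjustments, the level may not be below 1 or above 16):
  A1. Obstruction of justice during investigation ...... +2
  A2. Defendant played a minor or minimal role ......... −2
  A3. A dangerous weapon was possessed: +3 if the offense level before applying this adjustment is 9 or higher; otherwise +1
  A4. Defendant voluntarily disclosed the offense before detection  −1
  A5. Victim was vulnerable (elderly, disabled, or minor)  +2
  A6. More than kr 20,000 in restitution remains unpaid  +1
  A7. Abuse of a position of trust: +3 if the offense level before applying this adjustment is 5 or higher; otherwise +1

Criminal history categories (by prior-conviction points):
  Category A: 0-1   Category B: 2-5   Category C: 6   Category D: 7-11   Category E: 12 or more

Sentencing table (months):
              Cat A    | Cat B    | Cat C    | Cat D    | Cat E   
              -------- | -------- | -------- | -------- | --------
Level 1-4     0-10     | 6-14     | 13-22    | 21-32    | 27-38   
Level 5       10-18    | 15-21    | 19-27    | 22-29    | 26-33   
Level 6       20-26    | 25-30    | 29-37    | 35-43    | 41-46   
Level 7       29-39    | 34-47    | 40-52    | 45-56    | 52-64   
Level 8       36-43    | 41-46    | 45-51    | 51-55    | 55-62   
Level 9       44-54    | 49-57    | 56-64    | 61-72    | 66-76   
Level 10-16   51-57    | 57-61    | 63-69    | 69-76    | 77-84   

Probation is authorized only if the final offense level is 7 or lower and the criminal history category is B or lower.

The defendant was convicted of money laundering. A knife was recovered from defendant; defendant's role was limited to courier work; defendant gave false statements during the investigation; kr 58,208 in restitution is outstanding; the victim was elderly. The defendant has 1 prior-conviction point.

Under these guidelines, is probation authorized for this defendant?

Base offense level for money laundering: 2.
A1 applies: 2 + 2 = 4.
A2 applies: 4 − 2 = 2.
A3 applies (level before this adjustment is 2 < 9, so +1): 2 + 1 = 3.
A4 does not apply.
A5 applies: 3 + 2 = 5.
A6 applies: 5 + 1 = 6.
A7 does not apply.
Final offense level: 6.
Criminal history: 1 prior point → Category A (0-1).
Level 6 falls in the 6 band.
Grid: Level 6 × Category A = 20-26 months.
Probation check: level 6 ≤ 7 and category A ≤ B → eligible.

Yes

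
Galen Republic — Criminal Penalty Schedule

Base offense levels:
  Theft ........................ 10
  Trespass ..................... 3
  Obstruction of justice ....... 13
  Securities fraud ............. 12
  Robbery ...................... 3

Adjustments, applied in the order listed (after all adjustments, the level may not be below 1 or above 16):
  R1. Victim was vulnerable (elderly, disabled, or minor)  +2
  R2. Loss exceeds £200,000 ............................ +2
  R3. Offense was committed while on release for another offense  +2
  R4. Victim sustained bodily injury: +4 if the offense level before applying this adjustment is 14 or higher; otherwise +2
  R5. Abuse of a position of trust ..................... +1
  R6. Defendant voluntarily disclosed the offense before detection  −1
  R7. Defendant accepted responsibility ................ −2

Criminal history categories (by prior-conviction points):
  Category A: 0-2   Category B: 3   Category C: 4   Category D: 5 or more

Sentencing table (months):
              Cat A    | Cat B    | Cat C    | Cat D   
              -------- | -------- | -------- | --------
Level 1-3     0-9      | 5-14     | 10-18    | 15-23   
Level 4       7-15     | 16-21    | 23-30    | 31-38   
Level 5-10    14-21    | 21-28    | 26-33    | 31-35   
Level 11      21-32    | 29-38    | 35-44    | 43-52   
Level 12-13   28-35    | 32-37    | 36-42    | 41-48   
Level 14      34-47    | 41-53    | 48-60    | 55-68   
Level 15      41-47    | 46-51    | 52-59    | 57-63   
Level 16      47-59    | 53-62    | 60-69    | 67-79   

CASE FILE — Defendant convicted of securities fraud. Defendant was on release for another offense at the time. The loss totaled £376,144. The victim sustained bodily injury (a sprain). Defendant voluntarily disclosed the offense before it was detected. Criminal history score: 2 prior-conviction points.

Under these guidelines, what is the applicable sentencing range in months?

47-59 months

Base offense level for securities fraud: 12.
R2 applies: 12 + 2 = 14.
R3 applies: 14 + 2 = 16.
R4 applies (level before this adjustment is 16 ≥ 14, so +4): 16 + 4 = 20.
R6 applies: 20 − 1 = 19.
Level 19 exceeds the maximum of 16; capped at 16.
Final offense level: 16.
Criminal history: 2 prior points → Category A (0-2).
Level 16 falls in the 16 band.
Grid: Level 16 × Category A = 47-59 months.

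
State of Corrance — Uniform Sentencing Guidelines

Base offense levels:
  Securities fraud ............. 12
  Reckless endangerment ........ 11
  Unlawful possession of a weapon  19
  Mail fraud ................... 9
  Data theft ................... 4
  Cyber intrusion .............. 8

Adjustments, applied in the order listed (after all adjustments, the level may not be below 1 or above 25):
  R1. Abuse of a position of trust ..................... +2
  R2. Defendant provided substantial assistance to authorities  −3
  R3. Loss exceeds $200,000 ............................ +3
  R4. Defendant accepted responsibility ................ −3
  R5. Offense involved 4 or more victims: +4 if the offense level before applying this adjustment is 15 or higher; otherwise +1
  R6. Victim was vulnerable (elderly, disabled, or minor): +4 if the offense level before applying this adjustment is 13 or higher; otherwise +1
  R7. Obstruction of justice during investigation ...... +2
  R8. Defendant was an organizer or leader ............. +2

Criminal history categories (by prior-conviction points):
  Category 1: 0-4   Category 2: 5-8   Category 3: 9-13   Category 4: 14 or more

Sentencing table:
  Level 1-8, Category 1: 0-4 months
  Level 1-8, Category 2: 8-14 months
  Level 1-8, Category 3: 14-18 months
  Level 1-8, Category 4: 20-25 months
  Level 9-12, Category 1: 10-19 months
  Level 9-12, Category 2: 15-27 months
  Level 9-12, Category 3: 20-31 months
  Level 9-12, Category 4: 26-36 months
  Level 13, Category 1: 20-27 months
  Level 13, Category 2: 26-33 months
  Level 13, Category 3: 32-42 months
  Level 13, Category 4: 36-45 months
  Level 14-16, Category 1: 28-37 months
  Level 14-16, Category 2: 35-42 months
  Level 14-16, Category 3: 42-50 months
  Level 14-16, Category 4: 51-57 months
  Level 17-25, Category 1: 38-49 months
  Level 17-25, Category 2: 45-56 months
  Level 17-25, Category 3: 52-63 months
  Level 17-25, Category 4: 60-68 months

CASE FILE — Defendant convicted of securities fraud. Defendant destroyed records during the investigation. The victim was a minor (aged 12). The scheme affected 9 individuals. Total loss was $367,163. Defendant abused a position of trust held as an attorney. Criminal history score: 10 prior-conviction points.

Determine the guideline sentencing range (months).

Base offense level for securities fraud: 12.
R1 applies: 12 + 2 = 14.
R3 applies: 14 + 3 = 17.
R4 does not apply.
R5 applies (level before this adjustment is 17 ≥ 15, so +4): 17 + 4 = 21.
R6 applies (level before this adjustment is 21 ≥ 13, so +4): 21 + 4 = 25.
R7 applies: 25 + 2 = 27.
R8 does not apply.
Level 27 exceeds the maximum of 25; capped at 25.
Final offense level: 25.
Criminal history: 10 prior points → Category 3 (9-13).
Level 25 falls in the 17-25 band.
Grid: Level 17-25 × Category 3 = 52-63 months.

52-63 months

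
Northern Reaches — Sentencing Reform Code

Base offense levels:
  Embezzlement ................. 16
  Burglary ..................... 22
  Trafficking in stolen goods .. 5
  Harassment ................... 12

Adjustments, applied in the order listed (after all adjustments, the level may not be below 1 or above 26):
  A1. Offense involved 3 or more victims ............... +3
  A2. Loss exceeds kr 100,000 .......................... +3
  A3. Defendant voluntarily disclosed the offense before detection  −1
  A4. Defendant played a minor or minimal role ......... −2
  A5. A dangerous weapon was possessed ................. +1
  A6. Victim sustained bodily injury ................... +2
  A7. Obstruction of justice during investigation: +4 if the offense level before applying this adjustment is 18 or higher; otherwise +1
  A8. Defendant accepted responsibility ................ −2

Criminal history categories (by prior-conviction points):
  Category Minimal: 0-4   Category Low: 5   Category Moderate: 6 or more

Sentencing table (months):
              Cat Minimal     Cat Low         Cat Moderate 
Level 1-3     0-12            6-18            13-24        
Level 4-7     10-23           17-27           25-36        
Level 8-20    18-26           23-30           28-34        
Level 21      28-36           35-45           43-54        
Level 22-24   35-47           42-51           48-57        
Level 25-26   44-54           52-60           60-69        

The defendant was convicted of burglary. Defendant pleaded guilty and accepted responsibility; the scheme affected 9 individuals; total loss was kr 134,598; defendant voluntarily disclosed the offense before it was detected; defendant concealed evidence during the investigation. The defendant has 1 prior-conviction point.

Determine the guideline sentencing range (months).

Base offense level for burglary: 22.
A1 applies: 22 + 3 = 25.
A2 applies: 25 + 3 = 28.
A3 applies: 28 − 1 = 27.
A4 does not apply.
A6 does not apply.
A7 applies (level before this adjustment is 27 ≥ 18, so +4): 27 + 4 = 31.
A8 applies: 31 − 2 = 29.
Level 29 exceeds the maximum of 26; capped at 26.
Final offense level: 26.
Criminal history: 1 prior point → Category Minimal (0-4).
Level 26 falls in the 25-26 band.
Grid: Level 25-26 × Category Minimal = 44-54 months.

44-54 months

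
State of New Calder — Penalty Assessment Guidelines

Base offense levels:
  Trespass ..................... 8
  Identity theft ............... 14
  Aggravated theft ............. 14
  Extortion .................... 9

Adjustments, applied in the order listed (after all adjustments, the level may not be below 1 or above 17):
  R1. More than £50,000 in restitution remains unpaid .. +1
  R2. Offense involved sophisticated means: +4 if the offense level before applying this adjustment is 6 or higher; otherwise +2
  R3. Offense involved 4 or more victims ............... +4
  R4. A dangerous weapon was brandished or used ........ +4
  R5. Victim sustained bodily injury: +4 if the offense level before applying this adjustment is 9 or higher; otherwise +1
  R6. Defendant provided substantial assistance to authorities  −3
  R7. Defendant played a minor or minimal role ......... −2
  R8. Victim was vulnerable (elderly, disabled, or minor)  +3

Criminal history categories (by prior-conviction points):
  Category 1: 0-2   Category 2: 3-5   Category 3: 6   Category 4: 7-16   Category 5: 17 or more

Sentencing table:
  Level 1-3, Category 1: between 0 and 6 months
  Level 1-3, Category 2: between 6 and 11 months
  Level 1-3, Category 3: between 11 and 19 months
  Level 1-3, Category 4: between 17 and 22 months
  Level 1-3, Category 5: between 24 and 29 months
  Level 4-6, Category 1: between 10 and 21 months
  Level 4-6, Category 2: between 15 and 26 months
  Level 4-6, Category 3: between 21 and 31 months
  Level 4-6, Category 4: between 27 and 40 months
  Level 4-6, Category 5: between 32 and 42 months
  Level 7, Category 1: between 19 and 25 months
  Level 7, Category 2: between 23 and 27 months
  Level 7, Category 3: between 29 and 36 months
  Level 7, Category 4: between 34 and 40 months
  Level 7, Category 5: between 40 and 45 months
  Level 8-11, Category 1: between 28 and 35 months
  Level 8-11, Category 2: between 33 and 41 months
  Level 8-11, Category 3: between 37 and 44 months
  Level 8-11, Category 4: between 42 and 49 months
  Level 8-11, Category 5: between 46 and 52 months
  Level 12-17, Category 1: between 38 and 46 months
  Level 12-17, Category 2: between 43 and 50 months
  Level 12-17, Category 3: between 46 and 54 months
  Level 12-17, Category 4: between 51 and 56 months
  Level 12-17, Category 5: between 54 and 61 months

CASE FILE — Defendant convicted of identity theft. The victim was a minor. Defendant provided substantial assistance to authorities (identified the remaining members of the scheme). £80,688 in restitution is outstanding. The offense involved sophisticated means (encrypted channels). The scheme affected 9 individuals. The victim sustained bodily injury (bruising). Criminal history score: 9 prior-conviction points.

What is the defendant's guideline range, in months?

51-56 months

Base offense level for identity theft: 14.
R1 applies: 14 + 1 = 15.
R2 applies (level before this adjustment is 15 ≥ 6, so +4): 15 + 4 = 19.
R3 applies: 19 + 4 = 23.
R4 does not apply.
R5 applies (level before this adjustment is 23 ≥ 9, so +4): 23 + 4 = 27.
R6 applies: 27 − 3 = 24.
R8 applies: 24 + 3 = 27.
Level 27 exceeds the maximum of 17; capped at 17.
Final offense level: 17.
Criminal history: 9 prior points → Category 4 (7-16).
Level 17 falls in the 12-17 band.
Grid: Level 12-17 × Category 4 = 51-56 months.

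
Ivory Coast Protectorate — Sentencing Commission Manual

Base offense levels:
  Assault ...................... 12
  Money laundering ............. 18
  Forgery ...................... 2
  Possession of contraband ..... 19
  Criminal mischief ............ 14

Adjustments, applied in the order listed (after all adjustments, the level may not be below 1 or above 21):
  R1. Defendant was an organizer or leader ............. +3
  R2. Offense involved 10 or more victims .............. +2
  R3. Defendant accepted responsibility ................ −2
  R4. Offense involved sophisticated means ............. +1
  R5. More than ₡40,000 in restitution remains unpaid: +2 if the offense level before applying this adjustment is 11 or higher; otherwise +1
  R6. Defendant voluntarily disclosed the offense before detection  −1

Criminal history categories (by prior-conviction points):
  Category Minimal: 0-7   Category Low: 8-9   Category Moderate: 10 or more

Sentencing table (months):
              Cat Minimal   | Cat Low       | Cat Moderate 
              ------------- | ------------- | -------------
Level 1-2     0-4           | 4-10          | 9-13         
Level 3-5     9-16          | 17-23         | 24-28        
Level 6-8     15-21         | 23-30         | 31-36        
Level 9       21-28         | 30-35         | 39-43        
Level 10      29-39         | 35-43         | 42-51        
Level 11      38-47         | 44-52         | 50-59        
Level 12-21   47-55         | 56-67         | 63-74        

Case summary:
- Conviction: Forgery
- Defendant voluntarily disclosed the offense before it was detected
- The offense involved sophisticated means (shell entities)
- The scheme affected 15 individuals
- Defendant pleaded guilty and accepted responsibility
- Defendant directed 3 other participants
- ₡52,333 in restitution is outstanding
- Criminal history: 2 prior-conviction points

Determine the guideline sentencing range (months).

Base offense level for forgery: 2.
R1 applies: 2 + 3 = 5.
R2 applies: 5 + 2 = 7.
R3 applies: 7 − 2 = 5.
R4 applies: 5 + 1 = 6.
R5 applies (level before this adjustment is 6 < 11, so +1): 6 + 1 = 7.
R6 applies: 7 − 1 = 6.
Final offense level: 6.
Criminal history: 2 prior points → Category Minimal (0-7).
Level 6 falls in the 6-8 band.
Grid: Level 6-8 × Category Minimal = 15-21 months.

15-21 months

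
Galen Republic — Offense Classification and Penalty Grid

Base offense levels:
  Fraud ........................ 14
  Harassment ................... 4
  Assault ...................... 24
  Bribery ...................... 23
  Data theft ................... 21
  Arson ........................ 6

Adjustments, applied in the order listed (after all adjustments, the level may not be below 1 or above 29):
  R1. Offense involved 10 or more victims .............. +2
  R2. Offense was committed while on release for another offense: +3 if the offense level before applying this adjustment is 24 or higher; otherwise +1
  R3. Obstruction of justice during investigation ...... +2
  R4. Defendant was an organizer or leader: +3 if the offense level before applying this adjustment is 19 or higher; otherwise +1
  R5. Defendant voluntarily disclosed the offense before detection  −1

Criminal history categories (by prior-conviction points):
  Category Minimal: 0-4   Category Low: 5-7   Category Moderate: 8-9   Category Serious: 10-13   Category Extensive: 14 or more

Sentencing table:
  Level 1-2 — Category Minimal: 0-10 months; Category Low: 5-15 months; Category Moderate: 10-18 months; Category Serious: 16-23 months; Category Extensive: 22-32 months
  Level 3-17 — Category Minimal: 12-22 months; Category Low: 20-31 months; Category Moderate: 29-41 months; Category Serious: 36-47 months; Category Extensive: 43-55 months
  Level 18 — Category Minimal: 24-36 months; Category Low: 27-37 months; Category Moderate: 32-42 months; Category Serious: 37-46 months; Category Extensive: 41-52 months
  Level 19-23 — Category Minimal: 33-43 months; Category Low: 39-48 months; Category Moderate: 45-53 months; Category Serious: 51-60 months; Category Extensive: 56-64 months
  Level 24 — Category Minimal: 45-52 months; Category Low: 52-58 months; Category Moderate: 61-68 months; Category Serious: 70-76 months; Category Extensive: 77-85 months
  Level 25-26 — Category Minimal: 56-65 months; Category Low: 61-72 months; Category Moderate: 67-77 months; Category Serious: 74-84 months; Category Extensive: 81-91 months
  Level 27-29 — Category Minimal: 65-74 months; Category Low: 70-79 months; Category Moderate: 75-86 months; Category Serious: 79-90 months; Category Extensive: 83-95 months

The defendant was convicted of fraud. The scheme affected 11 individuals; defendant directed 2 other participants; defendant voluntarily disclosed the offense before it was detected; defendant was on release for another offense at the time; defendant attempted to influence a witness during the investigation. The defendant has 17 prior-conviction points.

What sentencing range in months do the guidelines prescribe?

56-64 months

Base offense level for fraud: 14.
R1 applies: 14 + 2 = 16.
R2 applies (level before this adjustment is 16 < 24, so +1): 16 + 1 = 17.
R3 applies: 17 + 2 = 19.
R4 applies (level before this adjustment is 19 ≥ 19, so +3): 19 + 3 = 22.
R5 applies: 22 − 1 = 21.
Final offense level: 21.
Criminal history: 17 prior points → Category Extensive (14+).
Level 21 falls in the 19-23 band.
Grid: Level 19-23 × Category Extensive = 56-64 months.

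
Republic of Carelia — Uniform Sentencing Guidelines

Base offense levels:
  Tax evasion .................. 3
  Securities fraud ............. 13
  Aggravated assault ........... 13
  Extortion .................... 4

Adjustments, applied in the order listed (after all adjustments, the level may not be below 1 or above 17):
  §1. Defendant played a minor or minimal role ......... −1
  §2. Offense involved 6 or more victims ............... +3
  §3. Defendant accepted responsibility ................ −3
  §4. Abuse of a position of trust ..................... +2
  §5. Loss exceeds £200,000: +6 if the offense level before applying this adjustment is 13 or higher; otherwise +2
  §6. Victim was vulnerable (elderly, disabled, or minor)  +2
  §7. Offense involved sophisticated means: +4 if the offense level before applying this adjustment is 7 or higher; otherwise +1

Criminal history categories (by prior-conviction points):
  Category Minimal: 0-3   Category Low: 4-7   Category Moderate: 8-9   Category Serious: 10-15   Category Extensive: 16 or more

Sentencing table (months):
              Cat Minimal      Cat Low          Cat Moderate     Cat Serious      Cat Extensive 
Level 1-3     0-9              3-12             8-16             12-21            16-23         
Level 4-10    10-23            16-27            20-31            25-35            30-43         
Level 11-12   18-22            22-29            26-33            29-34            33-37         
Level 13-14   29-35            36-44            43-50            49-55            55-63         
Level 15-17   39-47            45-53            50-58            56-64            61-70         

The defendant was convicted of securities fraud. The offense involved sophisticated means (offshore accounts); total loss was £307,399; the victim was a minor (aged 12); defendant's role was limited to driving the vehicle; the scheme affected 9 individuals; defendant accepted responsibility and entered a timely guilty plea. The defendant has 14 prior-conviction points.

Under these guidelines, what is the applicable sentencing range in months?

Base offense level for securities fraud: 13.
§1 applies: 13 − 1 = 12.
§2 applies: 12 + 3 = 15.
§3 applies: 15 − 3 = 12.
§5 applies (level before this adjustment is 12 < 13, so +2): 12 + 2 = 14.
§6 applies: 14 + 2 = 16.
§7 applies (level before this adjustment is 16 ≥ 7, so +4): 16 + 4 = 20.
Level 20 exceeds the maximum of 17; capped at 17.
Final offense level: 17.
Criminal history: 14 prior points → Category Serious (10-15).
Level 17 falls in the 15-17 band.
Grid: Level 15-17 × Category Serious = 56-64 months.

56-64 months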